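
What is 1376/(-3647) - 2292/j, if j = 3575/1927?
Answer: -16112565748/13038025 ≈ -1235.8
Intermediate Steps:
j = 3575/1927 (j = 3575*(1/1927) = 3575/1927 ≈ 1.8552)
1376/(-3647) - 2292/j = 1376/(-3647) - 2292/3575/1927 = 1376*(-1/3647) - 2292*1927/3575 = -1376/3647 - 4416684/3575 = -16112565748/13038025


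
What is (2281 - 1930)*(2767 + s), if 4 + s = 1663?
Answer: 1553526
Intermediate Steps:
s = 1659 (s = -4 + 1663 = 1659)
(2281 - 1930)*(2767 + s) = (2281 - 1930)*(2767 + 1659) = 351*4426 = 1553526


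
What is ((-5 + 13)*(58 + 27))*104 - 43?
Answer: 70677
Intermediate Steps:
((-5 + 13)*(58 + 27))*104 - 43 = (8*85)*104 - 43 = 680*104 - 43 = 70720 - 43 = 70677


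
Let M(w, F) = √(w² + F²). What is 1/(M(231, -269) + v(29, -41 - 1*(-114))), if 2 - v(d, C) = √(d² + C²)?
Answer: 1/(2 + √125722 - √6170) ≈ 0.0035968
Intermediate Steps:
M(w, F) = √(F² + w²)
v(d, C) = 2 - √(C² + d²) (v(d, C) = 2 - √(d² + C²) = 2 - √(C² + d²))
1/(M(231, -269) + v(29, -41 - 1*(-114))) = 1/(√((-269)² + 231²) + (2 - √((-41 - 1*(-114))² + 29²))) = 1/(√(72361 + 53361) + (2 - √((-41 + 114)² + 841))) = 1/(√125722 + (2 - √(73² + 841))) = 1/(√125722 + (2 - √(5329 + 841))) = 1/(√125722 + (2 - √6170)) = 1/(2 + √125722 - √6170)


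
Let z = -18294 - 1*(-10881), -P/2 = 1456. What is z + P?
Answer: -10325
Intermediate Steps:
P = -2912 (P = -2*1456 = -2912)
z = -7413 (z = -18294 + 10881 = -7413)
z + P = -7413 - 2912 = -10325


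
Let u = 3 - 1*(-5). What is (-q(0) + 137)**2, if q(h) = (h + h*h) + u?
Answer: 16641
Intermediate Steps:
u = 8 (u = 3 + 5 = 8)
q(h) = 8 + h + h**2 (q(h) = (h + h*h) + 8 = (h + h**2) + 8 = 8 + h + h**2)
(-q(0) + 137)**2 = (-(8 + 0 + 0**2) + 137)**2 = (-(8 + 0 + 0) + 137)**2 = (-1*8 + 137)**2 = (-8 + 137)**2 = 129**2 = 16641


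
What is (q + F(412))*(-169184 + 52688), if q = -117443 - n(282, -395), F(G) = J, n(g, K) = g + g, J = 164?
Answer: 13728238128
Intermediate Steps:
n(g, K) = 2*g
F(G) = 164
q = -118007 (q = -117443 - 2*282 = -117443 - 1*564 = -117443 - 564 = -118007)
(q + F(412))*(-169184 + 52688) = (-118007 + 164)*(-169184 + 52688) = -117843*(-116496) = 13728238128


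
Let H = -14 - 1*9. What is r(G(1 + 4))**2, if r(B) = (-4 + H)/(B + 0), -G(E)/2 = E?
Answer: 729/100 ≈ 7.2900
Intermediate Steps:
G(E) = -2*E
H = -23 (H = -14 - 9 = -23)
r(B) = -27/B (r(B) = (-4 - 23)/(B + 0) = -27/B)
r(G(1 + 4))**2 = (-27*(-1/(2*(1 + 4))))**2 = (-27/((-2*5)))**2 = (-27/(-10))**2 = (-27*(-1/10))**2 = (27/10)**2 = 729/100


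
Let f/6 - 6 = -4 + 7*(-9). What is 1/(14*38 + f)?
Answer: 1/166 ≈ 0.0060241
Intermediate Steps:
f = -366 (f = 36 + 6*(-4 + 7*(-9)) = 36 + 6*(-4 - 63) = 36 + 6*(-67) = 36 - 402 = -366)
1/(14*38 + f) = 1/(14*38 - 366) = 1/(532 - 366) = 1/166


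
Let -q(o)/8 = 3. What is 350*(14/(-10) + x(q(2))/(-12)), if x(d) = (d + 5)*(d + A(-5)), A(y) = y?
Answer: -99365/6 ≈ -16561.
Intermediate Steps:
q(o) = -24 (q(o) = -8*3 = -24)
x(d) = (-5 + d)*(5 + d) (x(d) = (d + 5)*(d - 5) = (5 + d)*(-5 + d) = (-5 + d)*(5 + d))
350*(14/(-10) + x(q(2))/(-12)) = 350*(14/(-10) + (-25 + (-24)²)/(-12)) = 350*(14*(-⅒) + (-25 + 576)*(-1/12)) = 350*(-7/5 + 551*(-1/12)) = 350*(-7/5 - 551/12) = 350*(-2839/60) = -99365/6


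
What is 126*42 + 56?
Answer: 5348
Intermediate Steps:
126*42 + 56 = 5292 + 56 = 5348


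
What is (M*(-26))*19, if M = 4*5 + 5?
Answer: -12350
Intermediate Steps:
M = 25 (M = 20 + 5 = 25)
(M*(-26))*19 = (25*(-26))*19 = -650*19 = -12350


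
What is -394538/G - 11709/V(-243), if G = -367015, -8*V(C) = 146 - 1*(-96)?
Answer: 1567023058/4037165 ≈ 388.15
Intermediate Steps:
V(C) = -121/4 (V(C) = -(146 - 1*(-96))/8 = -(146 + 96)/8 = -⅛*242 = -121/4)
-394538/G - 11709/V(-243) = -394538/(-367015) - 11709/(-121/4) = -394538*(-1/367015) - 11709*(-4/121) = 394538/367015 + 46836/121 = 1567023058/4037165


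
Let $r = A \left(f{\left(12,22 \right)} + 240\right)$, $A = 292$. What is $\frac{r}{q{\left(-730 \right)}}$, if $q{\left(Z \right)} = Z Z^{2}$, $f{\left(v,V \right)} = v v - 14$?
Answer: $- \frac{37}{133225} \approx -0.00027773$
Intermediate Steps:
$f{\left(v,V \right)} = -14 + v^{2}$ ($f{\left(v,V \right)} = v^{2} - 14 = -14 + v^{2}$)
$q{\left(Z \right)} = Z^{3}$
$r = 108040$ ($r = 292 \left(\left(-14 + 12^{2}\right) + 240\right) = 292 \left(\left(-14 + 144\right) + 240\right) = 292 \left(130 + 240\right) = 292 \cdot 370 = 108040$)
$\frac{r}{q{\left(-730 \right)}} = \frac{108040}{\left(-730\right)^{3}} = \frac{108040}{-389017000} = 108040 \left(- \frac{1}{389017000}\right) = - \frac{37}{133225}$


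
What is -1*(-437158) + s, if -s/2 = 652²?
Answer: -413050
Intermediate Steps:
s = -850208 (s = -2*652² = -2*425104 = -850208)
-1*(-437158) + s = -1*(-437158) - 850208 = 437158 - 850208 = -413050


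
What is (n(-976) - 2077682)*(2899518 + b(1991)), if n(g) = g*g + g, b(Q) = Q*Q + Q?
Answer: -7731217318380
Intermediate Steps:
b(Q) = Q + Q² (b(Q) = Q² + Q = Q + Q²)
n(g) = g + g² (n(g) = g² + g = g + g²)
(n(-976) - 2077682)*(2899518 + b(1991)) = (-976*(1 - 976) - 2077682)*(2899518 + 1991*(1 + 1991)) = (-976*(-975) - 2077682)*(2899518 + 1991*1992) = (951600 - 2077682)*(2899518 + 3966072) = -1126082*6865590 = -7731217318380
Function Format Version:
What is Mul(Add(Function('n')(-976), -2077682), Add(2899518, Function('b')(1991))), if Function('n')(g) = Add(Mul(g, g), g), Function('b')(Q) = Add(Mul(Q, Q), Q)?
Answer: -7731217318380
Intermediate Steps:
Function('b')(Q) = Add(Q, Pow(Q, 2)) (Function('b')(Q) = Add(Pow(Q, 2), Q) = Add(Q, Pow(Q, 2)))
Function('n')(g) = Add(g, Pow(g, 2)) (Function('n')(g) = Add(Pow(g, 2), g) = Add(g, Pow(g, 2)))
Mul(Add(Function('n')(-976), -2077682), Add(2899518, Function('b')(1991))) = Mul(Add(Mul(-976, Add(1, -976)), -2077682), Add(2899518, Mul(1991, Add(1, 1991)))) = Mul(Add(Mul(-976, -975), -2077682), Add(2899518, Mul(1991, 1992))) = Mul(Add(951600, -2077682), Add(2899518, 3966072)) = Mul(-1126082, 6865590) = -7731217318380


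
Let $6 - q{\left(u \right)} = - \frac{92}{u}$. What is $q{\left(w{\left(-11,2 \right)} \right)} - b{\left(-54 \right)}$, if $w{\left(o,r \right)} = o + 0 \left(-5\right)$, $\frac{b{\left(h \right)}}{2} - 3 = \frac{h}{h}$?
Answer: $- \frac{114}{11} \approx -10.364$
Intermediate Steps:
$b{\left(h \right)} = 8$ ($b{\left(h \right)} = 6 + 2 \frac{h}{h} = 6 + 2 \cdot 1 = 6 + 2 = 8$)
$w{\left(o,r \right)} = o$ ($w{\left(o,r \right)} = o + 0 = o$)
$q{\left(u \right)} = 6 + \frac{92}{u}$ ($q{\left(u \right)} = 6 - - \frac{92}{u} = 6 + \frac{92}{u}$)
$q{\left(w{\left(-11,2 \right)} \right)} - b{\left(-54 \right)} = \left(6 + \frac{92}{-11}\right) - 8 = \left(6 + 92 \left(- \frac{1}{11}\right)\right) - 8 = \left(6 - \frac{92}{11}\right) - 8 = - \frac{26}{11} - 8 = - \frac{114}{11}$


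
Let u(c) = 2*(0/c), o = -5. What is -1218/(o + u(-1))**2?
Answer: -1218/25 ≈ -48.720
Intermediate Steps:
u(c) = 0 (u(c) = 2*0 = 0)
-1218/(o + u(-1))**2 = -1218/(-5 + 0)**2 = -1218/((-5)**2) = -1218/25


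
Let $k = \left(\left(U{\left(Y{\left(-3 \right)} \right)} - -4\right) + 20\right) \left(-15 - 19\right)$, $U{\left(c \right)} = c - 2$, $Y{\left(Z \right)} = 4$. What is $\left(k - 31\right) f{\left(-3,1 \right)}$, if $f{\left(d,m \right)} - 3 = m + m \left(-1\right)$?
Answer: $-2745$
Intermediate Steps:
$U{\left(c \right)} = -2 + c$
$f{\left(d,m \right)} = 3$ ($f{\left(d,m \right)} = 3 + \left(m + m \left(-1\right)\right) = 3 + \left(m - m\right) = 3 + 0 = 3$)
$k = -884$ ($k = \left(\left(\left(-2 + 4\right) - -4\right) + 20\right) \left(-15 - 19\right) = \left(\left(2 + 4\right) + 20\right) \left(-34\right) = \left(6 + 20\right) \left(-34\right) = 26 \left(-34\right) = -884$)
$\left(k - 31\right) f{\left(-3,1 \right)} = \left(-884 - 31\right) 3 = \left(-915\right) 3 = -2745$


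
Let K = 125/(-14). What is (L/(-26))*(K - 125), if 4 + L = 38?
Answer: 31875/182 ≈ 175.14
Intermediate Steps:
L = 34 (L = -4 + 38 = 34)
K = -125/14 (K = 125*(-1/14) = -125/14 ≈ -8.9286)
(L/(-26))*(K - 125) = (34/(-26))*(-125/14 - 125) = (34*(-1/26))*(-1875/14) = -17/13*(-1875/14) = 31875/182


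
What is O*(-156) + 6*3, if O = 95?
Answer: -14802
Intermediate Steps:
O*(-156) + 6*3 = 95*(-156) + 6*3 = -14820 + 18 = -14802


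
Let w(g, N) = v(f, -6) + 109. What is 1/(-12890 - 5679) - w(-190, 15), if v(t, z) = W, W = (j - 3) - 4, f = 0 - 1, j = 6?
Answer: -2005453/18569 ≈ -108.00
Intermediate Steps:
f = -1
W = -1 (W = (6 - 3) - 4 = 3 - 4 = -1)
v(t, z) = -1
w(g, N) = 108 (w(g, N) = -1 + 109 = 108)
1/(-12890 - 5679) - w(-190, 15) = 1/(-12890 - 5679) - 1*108 = 1/(-18569) - 108 = -1/18569 - 108 = -2005453/18569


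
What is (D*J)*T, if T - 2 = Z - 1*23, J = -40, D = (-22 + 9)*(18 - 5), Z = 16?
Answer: -33800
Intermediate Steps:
D = -169 (D = -13*13 = -169)
T = -5 (T = 2 + (16 - 1*23) = 2 + (16 - 23) = 2 - 7 = -5)
(D*J)*T = -169*(-40)*(-5) = 6760*(-5) = -33800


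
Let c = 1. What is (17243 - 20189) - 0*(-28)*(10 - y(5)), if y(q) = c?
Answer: -2946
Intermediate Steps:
y(q) = 1
(17243 - 20189) - 0*(-28)*(10 - y(5)) = (17243 - 20189) - 0*(-28)*(10 - 1*1) = -2946 - 0*(10 - 1) = -2946 - 0*9 = -2946 - 1*0 = -2946 + 0 = -2946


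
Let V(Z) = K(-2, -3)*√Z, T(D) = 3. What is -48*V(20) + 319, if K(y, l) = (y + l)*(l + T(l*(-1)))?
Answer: 319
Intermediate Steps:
K(y, l) = (3 + l)*(l + y) (K(y, l) = (y + l)*(l + 3) = (l + y)*(3 + l) = (3 + l)*(l + y))
V(Z) = 0 (V(Z) = ((-3)² + 3*(-3) + 3*(-2) - 3*(-2))*√Z = (9 - 9 - 6 + 6)*√Z = 0*√Z = 0)
-48*V(20) + 319 = -48*0 + 319 = 0 + 319 = 319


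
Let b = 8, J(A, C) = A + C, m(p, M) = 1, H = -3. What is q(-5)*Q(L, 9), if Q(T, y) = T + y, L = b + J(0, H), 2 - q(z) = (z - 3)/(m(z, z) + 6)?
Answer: 44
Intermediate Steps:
q(z) = 17/7 - z/7 (q(z) = 2 - (z - 3)/(1 + 6) = 2 - (-3 + z)/7 = 2 - (-3/7 + z/7) = 2 + (3/7 - z/7) = 17/7 - z/7)
L = 5 (L = 8 + (0 - 3) = 8 - 3 = 5)
q(-5)*Q(L, 9) = (17/7 - ⅐*(-5))*(5 + 9) = (17/7 + 5/7)*14 = (22/7)*14 = 44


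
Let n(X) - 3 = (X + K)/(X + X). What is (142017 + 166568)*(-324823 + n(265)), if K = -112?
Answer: -10624856005499/106 ≈ -1.0023e+11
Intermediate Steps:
n(X) = 3 + (-112 + X)/(2*X) (n(X) = 3 + (X - 112)/(X + X) = 3 + (-112 + X)/((2*X)) = 3 + (-112 + X)*(1/(2*X)) = 3 + (-112 + X)/(2*X))
(142017 + 166568)*(-324823 + n(265)) = (142017 + 166568)*(-324823 + (7/2 - 56/265)) = 308585*(-324823 + (7/2 - 56*1/265)) = 308585*(-324823 + (7/2 - 56/265)) = 308585*(-324823 + 1743/530) = 308585*(-172154447/530) = -10624856005499/106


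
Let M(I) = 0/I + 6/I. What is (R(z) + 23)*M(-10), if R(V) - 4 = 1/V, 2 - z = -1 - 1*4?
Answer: -114/7 ≈ -16.286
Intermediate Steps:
M(I) = 6/I (M(I) = 0 + 6/I = 6/I)
z = 7 (z = 2 - (-1 - 1*4) = 2 - (-1 - 4) = 2 - 1*(-5) = 2 + 5 = 7)
R(V) = 4 + 1/V
(R(z) + 23)*M(-10) = ((4 + 1/7) + 23)*(6/(-10)) = ((4 + ⅐) + 23)*(6*(-⅒)) = (29/7 + 23)*(-⅗) = (190/7)*(-⅗) = -114/7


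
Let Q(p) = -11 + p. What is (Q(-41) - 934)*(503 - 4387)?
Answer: 3829624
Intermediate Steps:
(Q(-41) - 934)*(503 - 4387) = ((-11 - 41) - 934)*(503 - 4387) = (-52 - 934)*(-3884) = -986*(-3884) = 3829624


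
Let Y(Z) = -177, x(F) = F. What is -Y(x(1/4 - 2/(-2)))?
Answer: 177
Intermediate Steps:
-Y(x(1/4 - 2/(-2))) = -1*(-177) = 177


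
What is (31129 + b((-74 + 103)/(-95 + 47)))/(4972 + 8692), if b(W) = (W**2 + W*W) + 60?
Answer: 35930569/15740928 ≈ 2.2826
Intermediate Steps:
b(W) = 60 + 2*W**2 (b(W) = (W**2 + W**2) + 60 = 2*W**2 + 60 = 60 + 2*W**2)
(31129 + b((-74 + 103)/(-95 + 47)))/(4972 + 8692) = (31129 + (60 + 2*((-74 + 103)/(-95 + 47))**2))/(4972 + 8692) = (31129 + (60 + 2*(29/(-48))**2))/13664 = (31129 + (60 + 2*(29*(-1/48))**2))*(1/13664) = (31129 + (60 + 2*(-29/48)**2))*(1/13664) = (31129 + (60 + 2*(841/2304)))*(1/13664) = (31129 + (60 + 841/1152))*(1/13664) = (31129 + 69961/1152)*(1/13664) = (35930569/1152)*(1/13664) = 35930569/15740928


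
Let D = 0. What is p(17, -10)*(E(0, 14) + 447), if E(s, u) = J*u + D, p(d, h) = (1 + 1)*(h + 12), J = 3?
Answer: 1956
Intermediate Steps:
p(d, h) = 24 + 2*h (p(d, h) = 2*(12 + h) = 24 + 2*h)
E(s, u) = 3*u (E(s, u) = 3*u + 0 = 3*u)
p(17, -10)*(E(0, 14) + 447) = (24 + 2*(-10))*(3*14 + 447) = (24 - 20)*(42 + 447) = 4*489 = 1956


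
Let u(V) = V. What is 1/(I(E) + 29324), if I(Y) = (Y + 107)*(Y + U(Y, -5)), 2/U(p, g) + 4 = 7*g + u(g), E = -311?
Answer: 11/1020550 ≈ 1.0779e-5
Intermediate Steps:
U(p, g) = 2/(-4 + 8*g) (U(p, g) = 2/(-4 + (7*g + g)) = 2/(-4 + 8*g))
I(Y) = (107 + Y)*(-1/22 + Y) (I(Y) = (Y + 107)*(Y + 1/(2*(-1 + 2*(-5)))) = (107 + Y)*(Y + 1/(2*(-1 - 10))) = (107 + Y)*(Y + (½)/(-11)) = (107 + Y)*(Y + (½)*(-1/11)) = (107 + Y)*(Y - 1/22) = (107 + Y)*(-1/22 + Y))
1/(I(E) + 29324) = 1/((-107/22 + (-311)² + (2353/22)*(-311)) + 29324) = 1/((-107/22 + 96721 - 731783/22) + 29324) = 1/(697986/11 + 29324) = 1/(1020550/11) = 11/1020550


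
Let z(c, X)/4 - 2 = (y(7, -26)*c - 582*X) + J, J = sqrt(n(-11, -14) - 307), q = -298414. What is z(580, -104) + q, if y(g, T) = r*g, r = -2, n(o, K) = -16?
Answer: -88774 + 4*I*sqrt(323) ≈ -88774.0 + 71.889*I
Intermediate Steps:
y(g, T) = -2*g
J = I*sqrt(323) (J = sqrt(-16 - 307) = sqrt(-323) = I*sqrt(323) ≈ 17.972*I)
z(c, X) = 8 - 2328*X - 56*c + 4*I*sqrt(323) (z(c, X) = 8 + 4*(((-2*7)*c - 582*X) + I*sqrt(323)) = 8 + 4*((-14*c - 582*X) + I*sqrt(323)) = 8 + 4*((-582*X - 14*c) + I*sqrt(323)) = 8 + 4*(-582*X - 14*c + I*sqrt(323)) = 8 + (-2328*X - 56*c + 4*I*sqrt(323)) = 8 - 2328*X - 56*c + 4*I*sqrt(323))
z(580, -104) + q = (8 - 2328*(-104) - 56*580 + 4*I*sqrt(323)) - 298414 = (8 + 242112 - 32480 + 4*I*sqrt(323)) - 298414 = (209640 + 4*I*sqrt(323)) - 298414 = -88774 + 4*I*sqrt(323)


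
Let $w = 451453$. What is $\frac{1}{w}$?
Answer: $\frac{1}{451453} \approx 2.2151 \cdot 10^{-6}$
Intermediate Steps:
$\frac{1}{w} = \frac{1}{451453}$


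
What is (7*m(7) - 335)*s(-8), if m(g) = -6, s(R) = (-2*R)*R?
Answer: 48256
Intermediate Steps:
s(R) = -2*R²
(7*m(7) - 335)*s(-8) = (7*(-6) - 335)*(-2*(-8)²) = (-42 - 335)*(-2*64) = -377*(-128) = 48256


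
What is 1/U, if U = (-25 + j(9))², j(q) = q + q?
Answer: 1/49 ≈ 0.020408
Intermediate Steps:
j(q) = 2*q
U = 49 (U = (-25 + 2*9)² = (-25 + 18)² = (-7)² = 49)
1/U = 1/49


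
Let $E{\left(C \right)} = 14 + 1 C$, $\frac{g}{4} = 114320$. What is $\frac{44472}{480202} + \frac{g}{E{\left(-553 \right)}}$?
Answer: $- \frac{109781400076}{129414439} \approx -848.29$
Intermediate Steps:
$g = 457280$ ($g = 4 \cdot 114320 = 457280$)
$E{\left(C \right)} = 14 + C$
$\frac{44472}{480202} + \frac{g}{E{\left(-553 \right)}} = \frac{44472}{480202} + \frac{457280}{14 - 553} = 44472 \cdot \frac{1}{480202} + \frac{457280}{-539} = \frac{22236}{240101} + 457280 \left(- \frac{1}{539}\right) = \frac{22236}{240101} - \frac{457280}{539} = - \frac{109781400076}{129414439}$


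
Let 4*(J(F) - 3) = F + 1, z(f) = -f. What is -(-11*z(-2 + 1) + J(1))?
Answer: 15/2 ≈ 7.5000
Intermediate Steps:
J(F) = 13/4 + F/4 (J(F) = 3 + (F + 1)/4 = 3 + (1 + F)/4 = 3 + (¼ + F/4) = 13/4 + F/4)
-(-11*z(-2 + 1) + J(1)) = -(-(-11)*(-2 + 1) + (13/4 + (¼)*1)) = -(-(-11)*(-1) + (13/4 + ¼)) = -(-11*1 + 7/2) = -(-11 + 7/2) = -1*(-15/2) = 15/2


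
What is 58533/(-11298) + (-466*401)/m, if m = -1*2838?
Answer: 324182569/5343954 ≈ 60.663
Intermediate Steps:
m = -2838
58533/(-11298) + (-466*401)/m = 58533/(-11298) - 466*401/(-2838) = 58533*(-1/11298) - 186866*(-1/2838) = -19511/3766 + 93433/1419 = 324182569/5343954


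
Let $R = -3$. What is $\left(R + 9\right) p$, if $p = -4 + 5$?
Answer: $6$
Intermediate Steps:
$p = 1$
$\left(R + 9\right) p = \left(-3 + 9\right) 1 = 6 \cdot 1 = 6$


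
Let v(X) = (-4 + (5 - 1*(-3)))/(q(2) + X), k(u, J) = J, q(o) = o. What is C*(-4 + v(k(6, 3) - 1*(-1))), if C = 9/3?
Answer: -10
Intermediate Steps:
C = 3 (C = 9*(⅓) = 3)
v(X) = 4/(2 + X) (v(X) = (-4 + (5 - 1*(-3)))/(2 + X) = (-4 + (5 + 3))/(2 + X) = (-4 + 8)/(2 + X) = 4/(2 + X))
C*(-4 + v(k(6, 3) - 1*(-1))) = 3*(-4 + 4/(2 + (3 - 1*(-1)))) = 3*(-4 + 4/(2 + (3 + 1))) = 3*(-4 + 4/(2 + 4)) = 3*(-4 + 4/6) = 3*(-4 + 4*(⅙)) = 3*(-4 + ⅔) = 3*(-10/3) = -10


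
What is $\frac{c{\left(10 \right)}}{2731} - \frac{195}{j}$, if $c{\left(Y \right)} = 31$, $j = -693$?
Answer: $\frac{184676}{630861} \approx 0.29274$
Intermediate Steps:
$\frac{c{\left(10 \right)}}{2731} - \frac{195}{j} = \frac{31}{2731} - \frac{195}{-693} = 31 \cdot \frac{1}{2731} - - \frac{65}{231} = \frac{31}{2731} + \frac{65}{231} = \frac{184676}{630861}$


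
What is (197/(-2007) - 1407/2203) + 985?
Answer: 4351841845/4421421 ≈ 984.26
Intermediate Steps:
(197/(-2007) - 1407/2203) + 985 = (197*(-1/2007) - 1407*1/2203) + 985 = (-197/2007 - 1407/2203) + 985 = -3257840/4421421 + 985 = 4351841845/4421421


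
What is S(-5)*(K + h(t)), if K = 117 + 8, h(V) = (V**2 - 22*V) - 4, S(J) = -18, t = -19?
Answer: -16200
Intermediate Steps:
h(V) = -4 + V**2 - 22*V
K = 125
S(-5)*(K + h(t)) = -18*(125 + (-4 + (-19)**2 - 22*(-19))) = -18*(125 + (-4 + 361 + 418)) = -18*(125 + 775) = -18*900 = -16200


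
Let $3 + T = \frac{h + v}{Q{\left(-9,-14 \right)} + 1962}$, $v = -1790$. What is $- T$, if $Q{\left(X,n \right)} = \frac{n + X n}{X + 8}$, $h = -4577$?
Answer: $\frac{11917}{1850} \approx 6.4416$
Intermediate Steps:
$Q{\left(X,n \right)} = \frac{n + X n}{8 + X}$
$T = - \frac{11917}{1850}$ ($T = -3 + \frac{-4577 - 1790}{- \frac{14 \left(1 - 9\right)}{8 - 9} + 1962} = -3 - \frac{6367}{\left(-14\right) \frac{1}{-1} \left(-8\right) + 1962} = -3 - \frac{6367}{\left(-14\right) \left(-1\right) \left(-8\right) + 1962} = -3 - \frac{6367}{-112 + 1962} = -3 - \frac{6367}{1850} = - \frac{11917}{1850} \approx -6.4416$)
$- T = \left(-1\right) \left(- \frac{11917}{1850}\right) = \frac{11917}{1850}$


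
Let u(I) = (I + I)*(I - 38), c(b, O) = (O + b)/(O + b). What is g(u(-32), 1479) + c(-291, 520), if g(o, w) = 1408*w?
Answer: 2082433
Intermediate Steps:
c(b, O) = 1
u(I) = 2*I*(-38 + I) (u(I) = (2*I)*(-38 + I) = 2*I*(-38 + I))
g(u(-32), 1479) + c(-291, 520) = 1408*1479 + 1 = 2082432 + 1 = 2082433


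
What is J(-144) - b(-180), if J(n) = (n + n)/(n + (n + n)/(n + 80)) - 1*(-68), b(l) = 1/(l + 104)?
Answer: 165103/2356 ≈ 70.078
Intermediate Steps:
b(l) = 1/(104 + l)
J(n) = 68 + 2*n/(n + 2*n/(80 + n)) (J(n) = (2*n)/(n + (2*n)/(80 + n)) + 68 = (2*n)/(n + 2*n/(80 + n)) + 68 = 2*n/(n + 2*n/(80 + n)) + 68 = 68 + 2*n/(n + 2*n/(80 + n)))
J(-144) - b(-180) = 2*(2868 + 35*(-144))/(82 - 144) - 1/(104 - 180) = 2*(2868 - 5040)/(-62) - 1/(-76) = 2*(-1/62)*(-2172) - 1*(-1/76) = 2172/31 + 1/76 = 165103/2356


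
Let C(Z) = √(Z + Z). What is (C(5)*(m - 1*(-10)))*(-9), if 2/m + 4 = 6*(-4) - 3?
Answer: -2772*√10/31 ≈ -282.77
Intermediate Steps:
C(Z) = √2*√Z (C(Z) = √(2*Z) = √2*√Z)
m = -2/31 (m = 2/(-4 + (6*(-4) - 3)) = 2/(-4 + (-24 - 3)) = 2/(-4 - 27) = 2/(-31) = 2*(-1/31) = -2/31 ≈ -0.064516)
(C(5)*(m - 1*(-10)))*(-9) = ((√2*√5)*(-2/31 - 1*(-10)))*(-9) = (√10*(-2/31 + 10))*(-9) = (√10*(308/31))*(-9) = (308*√10/31)*(-9) = -2772*√10/31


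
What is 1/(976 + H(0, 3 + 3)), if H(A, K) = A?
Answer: 1/976 ≈ 0.0010246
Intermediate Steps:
1/(976 + H(0, 3 + 3)) = 1/(976 + 0) = 1/976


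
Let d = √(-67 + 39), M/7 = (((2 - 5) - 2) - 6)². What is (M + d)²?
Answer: 717381 + 3388*I*√7 ≈ 7.1738e+5 + 8963.8*I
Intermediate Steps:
M = 847 (M = 7*(((2 - 5) - 2) - 6)² = 7*((-3 - 2) - 6)² = 7*(-5 - 6)² = 7*(-11)² = 7*121 = 847)
d = 2*I*√7 (d = √(-28) = 2*I*√7 ≈ 5.2915*I)
(M + d)² = (847 + 2*I*√7)²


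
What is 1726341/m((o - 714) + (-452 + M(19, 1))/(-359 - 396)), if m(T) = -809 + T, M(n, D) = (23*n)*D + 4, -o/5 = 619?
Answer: -434462485/1162193 ≈ -373.83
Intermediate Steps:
o = -3095 (o = -5*619 = -3095)
M(n, D) = 4 + 23*D*n (M(n, D) = 23*D*n + 4 = 4 + 23*D*n)
1726341/m((o - 714) + (-452 + M(19, 1))/(-359 - 396)) = 1726341/(-809 + ((-3095 - 714) + (-452 + (4 + 23*1*19))/(-359 - 396))) = 1726341/(-809 + (-3809 + (-452 + (4 + 437))/(-755))) = 1726341/(-809 + (-3809 + (-452 + 441)*(-1/755))) = 1726341/(-809 + (-3809 - 11*(-1/755))) = 1726341/(-809 + (-3809 + 11/755)) = 1726341/(-809 - 2875784/755) = 1726341/(-3486579/755) = 1726341*(-755/3486579) = -434462485/1162193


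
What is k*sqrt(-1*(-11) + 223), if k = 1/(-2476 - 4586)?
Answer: -sqrt(26)/2354 ≈ -0.0021661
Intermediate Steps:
k = -1/7062 (k = 1/(-7062) = -1/7062 ≈ -0.00014160)
k*sqrt(-1*(-11) + 223) = -sqrt(-1*(-11) + 223)/7062 = -sqrt(11 + 223)/7062 = -sqrt(26)/2354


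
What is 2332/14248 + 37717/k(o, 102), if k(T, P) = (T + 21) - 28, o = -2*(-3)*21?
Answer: 134417331/423878 ≈ 317.11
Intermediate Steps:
o = 126 (o = 6*21 = 126)
k(T, P) = -7 + T (k(T, P) = (21 + T) - 28 = -7 + T)
2332/14248 + 37717/k(o, 102) = 2332/14248 + 37717/(-7 + 126) = 2332*(1/14248) + 37717/119 = 583/3562 + 37717*(1/119) = 583/3562 + 37717/119 = 134417331/423878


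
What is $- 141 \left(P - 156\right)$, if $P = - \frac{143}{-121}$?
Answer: $\frac{240123}{11} \approx 21829.0$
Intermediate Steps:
$P = \frac{13}{11}$ ($P = \left(-143\right) \left(- \frac{1}{121}\right) = \frac{13}{11} \approx 1.1818$)
$- 141 \left(P - 156\right) = - 141 \left(\frac{13}{11} - 156\right) = \left(-141\right) \left(- \frac{1703}{11}\right) = \frac{240123}{11}$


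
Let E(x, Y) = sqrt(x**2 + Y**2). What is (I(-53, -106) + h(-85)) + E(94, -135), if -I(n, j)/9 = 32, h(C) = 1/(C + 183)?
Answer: -28223/98 + sqrt(27061) ≈ -123.49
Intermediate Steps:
h(C) = 1/(183 + C)
I(n, j) = -288 (I(n, j) = -9*32 = -288)
E(x, Y) = sqrt(Y**2 + x**2)
(I(-53, -106) + h(-85)) + E(94, -135) = (-288 + 1/(183 - 85)) + sqrt((-135)**2 + 94**2) = (-288 + 1/98) + sqrt(18225 + 8836) = (-288 + 1/98) + sqrt(27061) = -28223/98 + sqrt(27061)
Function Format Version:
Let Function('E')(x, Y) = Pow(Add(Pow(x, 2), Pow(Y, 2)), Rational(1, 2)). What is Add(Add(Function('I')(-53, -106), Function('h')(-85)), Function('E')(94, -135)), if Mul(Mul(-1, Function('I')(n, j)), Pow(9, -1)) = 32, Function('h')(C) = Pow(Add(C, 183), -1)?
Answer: Add(Rational(-28223, 98), Pow(27061, Rational(1, 2))) ≈ -123.49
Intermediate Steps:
Function('h')(C) = Pow(Add(183, C), -1)
Function('I')(n, j) = -288 (Function('I')(n, j) = Mul(-9, 32) = -288)
Function('E')(x, Y) = Pow(Add(Pow(Y, 2), Pow(x, 2)), Rational(1, 2))
Add(Add(Function('I')(-53, -106), Function('h')(-85)), Function('E')(94, -135)) = Add(Add(-288, Pow(Add(183, -85), -1)), Pow(Add(Pow(-135, 2), Pow(94, 2)), Rational(1, 2))) = Add(Add(-288, Pow(98, -1)), Pow(Add(18225, 8836), Rational(1, 2))) = Add(Add(-288, Rational(1, 98)), Pow(27061, Rational(1, 2))) = Add(Rational(-28223, 98), Pow(27061, Rational(1, 2)))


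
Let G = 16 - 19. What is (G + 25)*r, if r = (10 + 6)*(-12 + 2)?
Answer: -3520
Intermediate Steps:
G = -3
r = -160 (r = 16*(-10) = -160)
(G + 25)*r = (-3 + 25)*(-160) = 22*(-160) = -3520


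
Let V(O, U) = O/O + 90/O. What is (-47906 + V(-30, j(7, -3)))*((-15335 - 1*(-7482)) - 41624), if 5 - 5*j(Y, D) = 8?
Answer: 2370344116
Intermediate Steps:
j(Y, D) = -⅗ (j(Y, D) = 1 - ⅕*8 = 1 - 8/5 = -⅗)
V(O, U) = 1 + 90/O
(-47906 + V(-30, j(7, -3)))*((-15335 - 1*(-7482)) - 41624) = (-47906 + (90 - 30)/(-30))*((-15335 - 1*(-7482)) - 41624) = (-47906 - 1/30*60)*((-15335 + 7482) - 41624) = (-47906 - 2)*(-7853 - 41624) = -47908*(-49477) = 2370344116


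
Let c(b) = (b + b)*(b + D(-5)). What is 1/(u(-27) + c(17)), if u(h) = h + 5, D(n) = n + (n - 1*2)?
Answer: 1/148 ≈ 0.0067568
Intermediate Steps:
D(n) = -2 + 2*n (D(n) = n + (n - 2) = n + (-2 + n) = -2 + 2*n)
c(b) = 2*b*(-12 + b) (c(b) = (b + b)*(b + (-2 + 2*(-5))) = (2*b)*(b + (-2 - 10)) = (2*b)*(b - 12) = (2*b)*(-12 + b) = 2*b*(-12 + b))
u(h) = 5 + h
1/(u(-27) + c(17)) = 1/((5 - 27) + 2*17*(-12 + 17)) = 1/(-22 + 2*17*5) = 1/(-22 + 170) = 1/148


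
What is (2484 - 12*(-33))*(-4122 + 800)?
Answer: -9567360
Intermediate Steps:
(2484 - 12*(-33))*(-4122 + 800) = (2484 + 396)*(-3322) = 2880*(-3322) = -9567360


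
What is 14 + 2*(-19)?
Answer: -24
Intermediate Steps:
14 + 2*(-19) = 14 - 38 = -24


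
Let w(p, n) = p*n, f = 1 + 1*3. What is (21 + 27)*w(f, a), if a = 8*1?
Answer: 1536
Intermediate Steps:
a = 8
f = 4 (f = 1 + 3 = 4)
w(p, n) = n*p
(21 + 27)*w(f, a) = (21 + 27)*(8*4) = 48*32 = 1536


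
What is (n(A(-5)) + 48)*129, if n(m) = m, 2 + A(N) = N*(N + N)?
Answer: 12384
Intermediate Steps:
A(N) = -2 + 2*N**2 (A(N) = -2 + N*(N + N) = -2 + N*(2*N) = -2 + 2*N**2)
(n(A(-5)) + 48)*129 = ((-2 + 2*(-5)**2) + 48)*129 = ((-2 + 2*25) + 48)*129 = ((-2 + 50) + 48)*129 = (48 + 48)*129 = 96*129 = 12384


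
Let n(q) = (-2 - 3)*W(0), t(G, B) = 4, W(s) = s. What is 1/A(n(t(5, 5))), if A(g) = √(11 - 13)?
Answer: -I*√2/2 ≈ -0.70711*I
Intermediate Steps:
n(q) = 0 (n(q) = (-2 - 3)*0 = -5*0 = 0)
A(g) = I*√2 (A(g) = √(-2) = I*√2)
1/A(n(t(5, 5))) = 1/(I*√2) = -I*√2/2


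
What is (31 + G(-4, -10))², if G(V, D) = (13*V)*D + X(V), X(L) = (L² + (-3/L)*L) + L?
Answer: 313600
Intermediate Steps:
X(L) = -3 + L + L² (X(L) = (L² - 3) + L = (-3 + L²) + L = -3 + L + L²)
G(V, D) = -3 + V + V² + 13*D*V (G(V, D) = (13*V)*D + (-3 + V + V²) = 13*D*V + (-3 + V + V²) = -3 + V + V² + 13*D*V)
(31 + G(-4, -10))² = (31 + (-3 - 4 + (-4)² + 13*(-10)*(-4)))² = (31 + (-3 - 4 + 16 + 520))² = (31 + 529)² = 560² = 313600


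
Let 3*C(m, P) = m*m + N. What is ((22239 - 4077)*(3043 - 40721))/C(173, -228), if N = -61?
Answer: -171076959/2489 ≈ -68733.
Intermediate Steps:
C(m, P) = -61/3 + m**2/3 (C(m, P) = (m*m - 61)/3 = (m**2 - 61)/3 = (-61 + m**2)/3 = -61/3 + m**2/3)
((22239 - 4077)*(3043 - 40721))/C(173, -228) = ((22239 - 4077)*(3043 - 40721))/(-61/3 + (1/3)*173**2) = (18162*(-37678))/(-61/3 + (1/3)*29929) = -684307836/(-61/3 + 29929/3) = -684307836/9956 = -684307836*1/9956 = -171076959/2489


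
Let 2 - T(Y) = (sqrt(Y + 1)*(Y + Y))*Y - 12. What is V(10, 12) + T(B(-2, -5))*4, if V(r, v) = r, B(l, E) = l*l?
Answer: 66 - 128*sqrt(5) ≈ -220.22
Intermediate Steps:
B(l, E) = l**2
T(Y) = 14 - 2*Y**2*sqrt(1 + Y) (T(Y) = 2 - ((sqrt(Y + 1)*(Y + Y))*Y - 12) = 2 - ((sqrt(1 + Y)*(2*Y))*Y - 12) = 2 - ((2*Y*sqrt(1 + Y))*Y - 12) = 2 - (2*Y**2*sqrt(1 + Y) - 12) = 2 - (-12 + 2*Y**2*sqrt(1 + Y)) = 2 + (12 - 2*Y**2*sqrt(1 + Y)) = 14 - 2*Y**2*sqrt(1 + Y))
V(10, 12) + T(B(-2, -5))*4 = 10 + (14 - 2*((-2)**2)**2*sqrt(1 + (-2)**2))*4 = 10 + (14 - 2*4**2*sqrt(1 + 4))*4 = 10 + (14 - 2*16*sqrt(5))*4 = 10 + (14 - 32*sqrt(5))*4 = 10 + (56 - 128*sqrt(5)) = 66 - 128*sqrt(5)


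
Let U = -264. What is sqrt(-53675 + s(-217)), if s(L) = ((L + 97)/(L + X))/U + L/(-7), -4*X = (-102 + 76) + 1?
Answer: 8*I*sqrt(72074513049)/9273 ≈ 231.61*I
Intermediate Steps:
X = 25/4 (X = -((-102 + 76) + 1)/4 = -(-26 + 1)/4 = -1/4*(-25) = 25/4 ≈ 6.2500)
s(L) = -L/7 - (97 + L)/(264*(25/4 + L)) (s(L) = ((L + 97)/(L + 25/4))/(-264) + L/(-7) = ((97 + L)/(25/4 + L))*(-1/264) + L*(-1/7) = ((97 + L)/(25/4 + L))*(-1/264) - L/7 = -(97 + L)/(264*(25/4 + L)) - L/7 = -L/7 - (97 + L)/(264*(25/4 + L)))
sqrt(-53675 + s(-217)) = sqrt(-53675 + (-679 - 1657*(-217) - 264*(-217)**2)/(462*(25 + 4*(-217)))) = sqrt(-53675 + (-679 + 359569 - 264*47089)/(462*(25 - 868))) = sqrt(-53675 + (1/462)*(-679 + 359569 - 12431496)/(-843)) = sqrt(-53675 + (1/462)*(-1/843)*(-12072606)) = sqrt(-53675 + 287443/9273) = sqrt(-497440832/9273) = 8*I*sqrt(72074513049)/9273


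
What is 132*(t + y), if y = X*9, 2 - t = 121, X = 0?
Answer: -15708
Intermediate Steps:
t = -119 (t = 2 - 1*121 = 2 - 121 = -119)
y = 0 (y = 0*9 = 0)
132*(t + y) = 132*(-119 + 0) = 132*(-119) = -15708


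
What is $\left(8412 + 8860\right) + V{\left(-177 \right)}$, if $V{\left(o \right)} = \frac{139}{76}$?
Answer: $\frac{1312811}{76} \approx 17274.0$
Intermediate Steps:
$V{\left(o \right)} = \frac{139}{76}$ ($V{\left(o \right)} = 139 \cdot \frac{1}{76} = \frac{139}{76}$)
$\left(8412 + 8860\right) + V{\left(-177 \right)} = \left(8412 + 8860\right) + \frac{139}{76} = 17272 + \frac{139}{76} = \frac{1312811}{76}$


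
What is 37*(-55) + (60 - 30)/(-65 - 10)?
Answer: -10177/5 ≈ -2035.4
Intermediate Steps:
37*(-55) + (60 - 30)/(-65 - 10) = -2035 + 30/(-75) = -2035 + 30*(-1/75) = -2035 - ⅖ = -10177/5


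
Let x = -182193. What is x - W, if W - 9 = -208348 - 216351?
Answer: 242497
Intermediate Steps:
W = -424690 (W = 9 + (-208348 - 216351) = 9 - 424699 = -424690)
x - W = -182193 - 1*(-424690) = -182193 + 424690 = 242497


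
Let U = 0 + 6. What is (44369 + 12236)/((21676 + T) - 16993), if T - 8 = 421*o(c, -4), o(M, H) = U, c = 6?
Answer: 56605/7217 ≈ 7.8433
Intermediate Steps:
U = 6
o(M, H) = 6
T = 2534 (T = 8 + 421*6 = 8 + 2526 = 2534)
(44369 + 12236)/((21676 + T) - 16993) = (44369 + 12236)/((21676 + 2534) - 16993) = 56605/(24210 - 16993) = 56605/7217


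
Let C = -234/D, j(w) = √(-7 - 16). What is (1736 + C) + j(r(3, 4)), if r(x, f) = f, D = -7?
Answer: 12386/7 + I*√23 ≈ 1769.4 + 4.7958*I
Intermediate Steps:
j(w) = I*√23 (j(w) = √(-23) = I*√23)
C = 234/7 (C = -234/(-7) = -234*(-⅐) = 234/7 ≈ 33.429)
(1736 + C) + j(r(3, 4)) = (1736 + 234/7) + I*√23 = 12386/7 + I*√23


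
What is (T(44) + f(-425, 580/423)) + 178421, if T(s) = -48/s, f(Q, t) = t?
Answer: 830194217/4653 ≈ 1.7842e+5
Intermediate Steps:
(T(44) + f(-425, 580/423)) + 178421 = (-48/44 + 580/423) + 178421 = (-48*1/44 + 580*(1/423)) + 178421 = (-12/11 + 580/423) + 178421 = 1304/4653 + 178421 = 830194217/4653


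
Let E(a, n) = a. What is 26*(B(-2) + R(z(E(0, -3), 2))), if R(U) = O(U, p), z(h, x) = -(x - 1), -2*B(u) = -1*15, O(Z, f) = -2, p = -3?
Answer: 143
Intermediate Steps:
B(u) = 15/2 (B(u) = -(-1)*15/2 = -½*(-15) = 15/2)
z(h, x) = 1 - x (z(h, x) = -(-1 + x) = 1 - x)
R(U) = -2
26*(B(-2) + R(z(E(0, -3), 2))) = 26*(15/2 - 2) = 26*(11/2) = 143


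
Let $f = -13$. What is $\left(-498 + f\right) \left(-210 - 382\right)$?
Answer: $302512$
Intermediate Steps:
$\left(-498 + f\right) \left(-210 - 382\right) = \left(-498 - 13\right) \left(-210 - 382\right) = \left(-511\right) \left(-592\right) = 302512$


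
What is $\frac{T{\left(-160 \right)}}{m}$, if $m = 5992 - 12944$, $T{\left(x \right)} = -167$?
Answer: $\frac{167}{6952} \approx 0.024022$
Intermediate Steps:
$m = -6952$
$\frac{T{\left(-160 \right)}}{m} = - \frac{167}{-6952} = \left(-167\right) \left(- \frac{1}{6952}\right) = \frac{167}{6952}$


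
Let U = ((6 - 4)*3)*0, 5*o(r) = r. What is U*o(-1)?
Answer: 0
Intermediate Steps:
o(r) = r/5
U = 0 (U = (2*3)*0 = 6*0 = 0)
U*o(-1) = 0*((1/5)*(-1)) = 0*(-1/5) = 0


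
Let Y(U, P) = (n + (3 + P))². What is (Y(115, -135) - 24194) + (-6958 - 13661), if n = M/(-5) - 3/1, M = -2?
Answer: -667396/25 ≈ -26696.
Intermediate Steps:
n = -13/5 (n = -2/(-5) - 3/1 = -2*(-⅕) - 3*1 = ⅖ - 3 = -13/5 ≈ -2.6000)
Y(U, P) = (⅖ + P)² (Y(U, P) = (-13/5 + (3 + P))² = (⅖ + P)²)
(Y(115, -135) - 24194) + (-6958 - 13661) = ((2 + 5*(-135))²/25 - 24194) + (-6958 - 13661) = ((2 - 675)²/25 - 24194) - 20619 = ((1/25)*(-673)² - 24194) - 20619 = ((1/25)*452929 - 24194) - 20619 = (452929/25 - 24194) - 20619 = -151921/25 - 20619 = -667396/25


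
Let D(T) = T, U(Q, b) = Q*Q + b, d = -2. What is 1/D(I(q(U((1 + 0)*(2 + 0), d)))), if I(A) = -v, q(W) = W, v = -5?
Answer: ⅕ ≈ 0.20000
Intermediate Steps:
U(Q, b) = b + Q² (U(Q, b) = Q² + b = b + Q²)
I(A) = 5 (I(A) = -1*(-5) = 5)
1/D(I(q(U((1 + 0)*(2 + 0), d)))) = 1/5 = ⅕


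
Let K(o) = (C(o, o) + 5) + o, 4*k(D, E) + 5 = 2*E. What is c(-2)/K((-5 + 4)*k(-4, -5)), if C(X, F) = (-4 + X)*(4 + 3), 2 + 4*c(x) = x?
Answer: -1/7 ≈ -0.14286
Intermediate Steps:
c(x) = -1/2 + x/4
k(D, E) = -5/4 + E/2 (k(D, E) = -5/4 + (2*E)/4 = -5/4 + E/2)
C(X, F) = -28 + 7*X (C(X, F) = (-4 + X)*7 = -28 + 7*X)
K(o) = -23 + 8*o (K(o) = ((-28 + 7*o) + 5) + o = (-23 + 7*o) + o = -23 + 8*o)
c(-2)/K((-5 + 4)*k(-4, -5)) = (-1/2 + (1/4)*(-2))/(-23 + 8*((-5 + 4)*(-5/4 + (1/2)*(-5)))) = (-1/2 - 1/2)/(-23 + 8*(-(-5/4 - 5/2))) = -1/(-23 + 8*(-1*(-15/4))) = -1/(-23 + 8*(15/4)) = -1/(-23 + 30) = -1/7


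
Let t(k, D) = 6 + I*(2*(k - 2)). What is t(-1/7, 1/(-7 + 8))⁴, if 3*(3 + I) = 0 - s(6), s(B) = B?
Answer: 1358954496/2401 ≈ 5.6600e+5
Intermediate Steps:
I = -5 (I = -3 + (0 - 1*6)/3 = -3 + (0 - 6)/3 = -3 + (⅓)*(-6) = -3 - 2 = -5)
t(k, D) = 26 - 10*k (t(k, D) = 6 - 10*(k - 2) = 6 - 10*(-2 + k) = 6 - 5*(-4 + 2*k) = 6 + (20 - 10*k) = 26 - 10*k)
t(-1/7, 1/(-7 + 8))⁴ = (26 - (-10)/7)⁴ = (26 - 10*(-⅐))⁴ = (26 + 10/7)⁴ = (192/7)⁴ = 1358954496/2401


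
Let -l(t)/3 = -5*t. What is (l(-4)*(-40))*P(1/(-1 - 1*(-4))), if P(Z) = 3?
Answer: 7200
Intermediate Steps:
l(t) = 15*t (l(t) = -(-15)*t = 15*t)
(l(-4)*(-40))*P(1/(-1 - 1*(-4))) = ((15*(-4))*(-40))*3 = -60*(-40)*3 = 2400*3 = 7200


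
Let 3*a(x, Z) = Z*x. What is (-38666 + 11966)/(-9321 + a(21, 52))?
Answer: 26700/8957 ≈ 2.9809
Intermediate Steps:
a(x, Z) = Z*x/3 (a(x, Z) = (Z*x)/3 = Z*x/3)
(-38666 + 11966)/(-9321 + a(21, 52)) = (-38666 + 11966)/(-9321 + (1/3)*52*21) = -26700/(-9321 + 364) = -26700/(-8957) = -26700*(-1/8957) = 26700/8957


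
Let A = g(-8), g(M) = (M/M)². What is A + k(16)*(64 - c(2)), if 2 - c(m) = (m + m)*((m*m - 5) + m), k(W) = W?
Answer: 1057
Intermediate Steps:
c(m) = 2 - 2*m*(-5 + m + m²) (c(m) = 2 - (m + m)*((m*m - 5) + m) = 2 - 2*m*((m² - 5) + m) = 2 - 2*m*((-5 + m²) + m) = 2 - 2*m*(-5 + m + m²))
g(M) = 1 (g(M) = 1² = 1)
A = 1
A + k(16)*(64 - c(2)) = 1 + 16*(64 - (2 - 2*2² - 2*2³ + 10*2)) = 1 + 16*(64 - (2 - 2*4 - 2*8 + 20)) = 1 + 16*(64 - (2 - 8 - 16 + 20)) = 1 + 16*(64 - 1*(-2)) = 1 + 16*(64 + 2) = 1 + 16*66 = 1 + 1056 = 1057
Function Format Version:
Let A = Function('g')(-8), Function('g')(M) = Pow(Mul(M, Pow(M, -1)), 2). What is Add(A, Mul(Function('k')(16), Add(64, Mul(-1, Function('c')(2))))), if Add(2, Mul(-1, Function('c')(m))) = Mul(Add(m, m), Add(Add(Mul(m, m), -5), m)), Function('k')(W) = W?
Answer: 1057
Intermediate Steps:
Function('c')(m) = Add(2, Mul(-2, m, Add(-5, m, Pow(m, 2)))) (Function('c')(m) = Add(2, Mul(-1, Mul(Add(m, m), Add(Add(Mul(m, m), -5), m)))) = Add(2, Mul(-1, Mul(Mul(2, m), Add(Add(Pow(m, 2), -5), m)))) = Add(2, Mul(-1, Mul(Mul(2, m), Add(Add(-5, Pow(m, 2)), m)))) = Add(2, Mul(-1, Mul(Mul(2, m), Add(-5, m, Pow(m, 2))))) = Add(2, Mul(-1, Mul(2, m, Add(-5, m, Pow(m, 2))))) = Add(2, Mul(-2, m, Add(-5, m, Pow(m, 2)))))
Function('g')(M) = 1 (Function('g')(M) = Pow(1, 2) = 1)
A = 1
Add(A, Mul(Function('k')(16), Add(64, Mul(-1, Function('c')(2))))) = Add(1, Mul(16, Add(64, Mul(-1, Add(2, Mul(-2, Pow(2, 2)), Mul(-2, Pow(2, 3)), Mul(10, 2)))))) = Add(1, Mul(16, Add(64, Mul(-1, Add(2, Mul(-2, 4), Mul(-2, 8), 20))))) = Add(1, Mul(16, Add(64, Mul(-1, Add(2, -8, -16, 20))))) = Add(1, Mul(16, Add(64, Mul(-1, -2)))) = Add(1, Mul(16, Add(64, 2))) = Add(1, Mul(16, 66)) = Add(1, 1056) = 1057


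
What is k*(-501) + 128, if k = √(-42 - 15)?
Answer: 128 - 501*I*√57 ≈ 128.0 - 3782.5*I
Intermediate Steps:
k = I*√57 (k = √(-57) = I*√57 ≈ 7.5498*I)
k*(-501) + 128 = (I*√57)*(-501) + 128 = -501*I*√57 + 128 = 128 - 501*I*√57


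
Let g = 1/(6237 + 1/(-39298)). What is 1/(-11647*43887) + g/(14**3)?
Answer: 198109061989/3507956441240149500 ≈ 5.6474e-8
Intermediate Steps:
g = 39298/245101625 (g = 1/(6237 - 1/39298) = 1/(245101625/39298) = 39298/245101625 ≈ 0.00016033)
1/(-11647*43887) + g/(14**3) = 1/(-11647*43887) + 39298/(245101625*(14**3)) = -1/11647*1/43887 + (39298/245101625)/2744 = -1/511151889 + (39298/245101625)*(1/2744) = -1/511151889 + 401/6862845500 = 198109061989/3507956441240149500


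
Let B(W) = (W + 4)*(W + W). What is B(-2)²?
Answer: 64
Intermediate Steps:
B(W) = 2*W*(4 + W) (B(W) = (4 + W)*(2*W) = 2*W*(4 + W))
B(-2)² = (2*(-2)*(4 - 2))² = (2*(-2)*2)² = (-8)² = 64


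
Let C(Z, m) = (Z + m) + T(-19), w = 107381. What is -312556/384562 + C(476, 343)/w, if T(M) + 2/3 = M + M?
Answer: -49893733933/61941978183 ≈ -0.80549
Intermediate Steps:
T(M) = -⅔ + 2*M (T(M) = -⅔ + (M + M) = -⅔ + 2*M)
C(Z, m) = -116/3 + Z + m (C(Z, m) = (Z + m) + (-⅔ + 2*(-19)) = (Z + m) + (-⅔ - 38) = (Z + m) - 116/3 = -116/3 + Z + m)
-312556/384562 + C(476, 343)/w = -312556/384562 + (-116/3 + 476 + 343)/107381 = -312556*1/384562 + (2341/3)*(1/107381) = -156278/192281 + 2341/322143 = -49893733933/61941978183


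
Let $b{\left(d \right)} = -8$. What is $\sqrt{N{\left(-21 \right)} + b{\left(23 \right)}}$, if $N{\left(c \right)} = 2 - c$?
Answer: $\sqrt{15} \approx 3.873$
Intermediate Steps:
$\sqrt{N{\left(-21 \right)} + b{\left(23 \right)}} = \sqrt{\left(2 - -21\right) - 8} = \sqrt{\left(2 + 21\right) - 8} = \sqrt{23 - 8} = \sqrt{15}$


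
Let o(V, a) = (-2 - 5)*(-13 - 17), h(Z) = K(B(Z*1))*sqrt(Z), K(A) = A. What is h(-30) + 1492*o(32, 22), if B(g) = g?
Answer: 313320 - 30*I*sqrt(30) ≈ 3.1332e+5 - 164.32*I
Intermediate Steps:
h(Z) = Z**(3/2) (h(Z) = (Z*1)*sqrt(Z) = Z*sqrt(Z) = Z**(3/2))
o(V, a) = 210 (o(V, a) = -7*(-30) = 210)
h(-30) + 1492*o(32, 22) = (-30)**(3/2) + 1492*210 = -30*I*sqrt(30) + 313320 = 313320 - 30*I*sqrt(30)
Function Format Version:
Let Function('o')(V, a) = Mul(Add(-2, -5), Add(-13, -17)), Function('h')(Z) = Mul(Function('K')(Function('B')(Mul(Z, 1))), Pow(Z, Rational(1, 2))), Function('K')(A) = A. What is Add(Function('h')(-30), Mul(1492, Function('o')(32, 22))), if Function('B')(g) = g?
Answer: Add(313320, Mul(-30, I, Pow(30, Rational(1, 2)))) ≈ Add(3.1332e+5, Mul(-164.32, I))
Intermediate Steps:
Function('h')(Z) = Pow(Z, Rational(3, 2)) (Function('h')(Z) = Mul(Mul(Z, 1), Pow(Z, Rational(1, 2))) = Mul(Z, Pow(Z, Rational(1, 2))) = Pow(Z, Rational(3, 2)))
Function('o')(V, a) = 210 (Function('o')(V, a) = Mul(-7, -30) = 210)
Add(Function('h')(-30), Mul(1492, Function('o')(32, 22))) = Add(Pow(-30, Rational(3, 2)), Mul(1492, 210)) = Add(Mul(-30, I, Pow(30, Rational(1, 2))), 313320) = Add(313320, Mul(-30, I, Pow(30, Rational(1, 2))))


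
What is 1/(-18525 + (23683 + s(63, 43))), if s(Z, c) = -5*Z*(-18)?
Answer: 1/10828 ≈ 9.2353e-5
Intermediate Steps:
s(Z, c) = 90*Z
1/(-18525 + (23683 + s(63, 43))) = 1/(-18525 + (23683 + 90*63)) = 1/(-18525 + (23683 + 5670)) = 1/(-18525 + 29353) = 1/10828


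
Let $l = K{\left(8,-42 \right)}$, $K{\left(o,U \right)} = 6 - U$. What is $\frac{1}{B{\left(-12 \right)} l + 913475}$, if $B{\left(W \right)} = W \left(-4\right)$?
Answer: $\frac{1}{915779} \approx 1.092 \cdot 10^{-6}$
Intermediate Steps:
$l = 48$ ($l = 6 - -42 = 6 + 42 = 48$)
$B{\left(W \right)} = - 4 W$
$\frac{1}{B{\left(-12 \right)} l + 913475} = \frac{1}{\left(-4\right) \left(-12\right) 48 + 913475} = \frac{1}{48 \cdot 48 + 913475} = \frac{1}{2304 + 913475} = \frac{1}{915779}$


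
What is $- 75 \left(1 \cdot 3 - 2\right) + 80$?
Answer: $5$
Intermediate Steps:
$- 75 \left(1 \cdot 3 - 2\right) + 80 = - 75 \left(3 - 2\right) + 80 = \left(-75\right) 1 + 80 = -75 + 80 = 5$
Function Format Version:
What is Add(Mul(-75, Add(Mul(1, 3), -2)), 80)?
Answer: 5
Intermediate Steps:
Add(Mul(-75, Add(Mul(1, 3), -2)), 80) = Add(Mul(-75, Add(3, -2)), 80) = Add(Mul(-75, 1), 80) = Add(-75, 80) = 5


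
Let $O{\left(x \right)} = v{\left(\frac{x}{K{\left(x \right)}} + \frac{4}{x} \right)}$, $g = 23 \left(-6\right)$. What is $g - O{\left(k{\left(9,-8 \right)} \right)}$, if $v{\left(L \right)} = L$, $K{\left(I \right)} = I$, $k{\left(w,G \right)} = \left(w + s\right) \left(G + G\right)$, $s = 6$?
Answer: $- \frac{8339}{60} \approx -138.98$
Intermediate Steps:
$k{\left(w,G \right)} = 2 G \left(6 + w\right)$ ($k{\left(w,G \right)} = \left(w + 6\right) \left(G + G\right) = \left(6 + w\right) 2 G = 2 G \left(6 + w\right)$)
$g = -138$
$O{\left(x \right)} = 1 + \frac{4}{x}$ ($O{\left(x \right)} = \frac{x}{x} + \frac{4}{x} = 1 + \frac{4}{x}$)
$g - O{\left(k{\left(9,-8 \right)} \right)} = -138 - \frac{4 + 2 \left(-8\right) \left(6 + 9\right)}{2 \left(-8\right) \left(6 + 9\right)} = -138 - \frac{4 + 2 \left(-8\right) 15}{2 \left(-8\right) 15} = -138 - \frac{4 - 240}{-240} = -138 - \left(- \frac{1}{240}\right) \left(-236\right) = -138 - \frac{59}{60} = - \frac{8339}{60}$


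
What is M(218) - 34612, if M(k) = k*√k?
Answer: -34612 + 218*√218 ≈ -31393.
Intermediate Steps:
M(k) = k^(3/2)
M(218) - 34612 = 218^(3/2) - 34612 = 218*√218 - 34612 = -34612 + 218*√218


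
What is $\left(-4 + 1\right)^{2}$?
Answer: $9$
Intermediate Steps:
$\left(-4 + 1\right)^{2} = \left(-3\right)^{2} = 9$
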